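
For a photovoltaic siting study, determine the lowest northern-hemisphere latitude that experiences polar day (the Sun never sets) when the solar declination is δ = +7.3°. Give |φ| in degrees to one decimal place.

|φ| = 82.7°

Polar day requires cos H₀ = −tan φ tan δ ≤ −1, i.e. tan φ tan δ ≥ 1.
The boundary is |tan φ| · |tan δ| = 1, so |φ| = 90° − |δ| = 90° − 7.3° = 82.7° in the northern hemisphere.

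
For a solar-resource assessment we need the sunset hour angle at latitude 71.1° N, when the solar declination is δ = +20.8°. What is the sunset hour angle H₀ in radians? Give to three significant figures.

Sunrise equation: cos H₀ = −tan φ · tan δ = -1.1095 ≤ −1, so the Sun never sets (polar day) and H₀ = π.

H₀ = 3.14 rad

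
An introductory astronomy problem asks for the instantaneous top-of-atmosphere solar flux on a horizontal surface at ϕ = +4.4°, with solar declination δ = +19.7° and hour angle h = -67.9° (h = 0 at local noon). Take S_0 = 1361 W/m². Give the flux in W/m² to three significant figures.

516 W/m²

cos θ_z = sin ϕ sin δ + cos ϕ cos δ cos h = 0.025862 + 0.353160 = 0.379022.
Flux = S_0 · cos θ_z = 1361 × 0.379022 = 515.8 W/m².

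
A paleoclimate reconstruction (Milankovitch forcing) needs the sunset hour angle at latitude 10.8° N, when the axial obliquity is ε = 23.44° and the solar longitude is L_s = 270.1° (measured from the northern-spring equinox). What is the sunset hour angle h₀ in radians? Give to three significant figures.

Solar declination: sin δ = sin ε · sin L_s = sin 23.44° × sin 270.1° = -0.39779, so δ = -23.440°.
cos h₀ = −tan ϕ · tan δ = −tan(+10.8°) × tan(-23.440°) = 0.0827, so h₀ = 1.4880 rad = 85.26°.

h₀ = 1.49 rad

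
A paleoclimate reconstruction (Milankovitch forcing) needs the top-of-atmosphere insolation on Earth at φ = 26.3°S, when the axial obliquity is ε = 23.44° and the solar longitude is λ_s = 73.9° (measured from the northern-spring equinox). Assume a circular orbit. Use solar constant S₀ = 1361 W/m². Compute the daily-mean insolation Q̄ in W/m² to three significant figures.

Q̄ ≈ 251 W/m²

Solar declination: sin δ = sin ε · sin λ_s = sin 23.44° × sin 73.9° = 0.38219, so δ = +22.469°.
cos H₀ = −tan(-26.3°) tan(+22.469°) = 0.2044, H₀ = 1.3649 rad.
Bracket: H₀ sin φ sin δ + cos φ cos δ sin H₀ = 1.3649×-0.44307×0.38219 + 0.89649×0.92409×0.97889 = -0.231128 + 0.810949 = 0.579821.
Q̄ = (S₀/π) × [bracket] = (1361/π) × 0.579821 = 251.2 W/m².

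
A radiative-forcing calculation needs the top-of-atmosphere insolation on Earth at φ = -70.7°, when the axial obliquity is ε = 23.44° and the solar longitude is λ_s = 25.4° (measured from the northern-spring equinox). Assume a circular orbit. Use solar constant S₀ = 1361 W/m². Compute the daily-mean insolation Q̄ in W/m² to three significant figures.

Q̄ ≈ 49.1 W/m²

Solar declination: sin δ = sin ε · sin λ_s = sin 23.44° × sin 25.4° = 0.17063, so δ = +9.824°.
cos H₀ = −tan(-70.7°) tan(+9.824°) = 0.4945, H₀ = 1.0536 rad.
Bracket: H₀ sin φ sin δ + cos φ cos δ sin H₀ = 1.0536×-0.94380×0.17063 + 0.33051×0.98534×0.86919 = -0.169672 + 0.283065 = 0.113393.
Q̄ = (S₀/π) × [bracket] = (1361/π) × 0.113393 = 49.12 W/m².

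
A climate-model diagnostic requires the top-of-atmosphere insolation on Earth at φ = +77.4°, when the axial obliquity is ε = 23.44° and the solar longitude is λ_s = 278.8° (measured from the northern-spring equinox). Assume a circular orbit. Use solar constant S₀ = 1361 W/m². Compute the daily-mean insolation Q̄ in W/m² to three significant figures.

Solar declination: sin δ = sin ε · sin λ_s = sin 23.44° × sin 278.8° = -0.39311, so δ = -23.148°.
cos H₀ = −tan(+77.4°) tan(-23.148°) = 1.9126 ≥ 1 ⇒ polar night, H₀ = 0 and Q̄ = 0.

Q̄ ≈ 0.00 W/m²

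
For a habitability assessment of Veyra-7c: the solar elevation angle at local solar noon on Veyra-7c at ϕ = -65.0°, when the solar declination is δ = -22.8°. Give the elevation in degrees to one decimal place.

At local noon the hour angle is zero, so the zenith angle equals |ϕ − δ| = |-65.0° − (-22.800°)| = 42.200°.
Elevation = 90° − 42.200° = 47.8°.

47.8°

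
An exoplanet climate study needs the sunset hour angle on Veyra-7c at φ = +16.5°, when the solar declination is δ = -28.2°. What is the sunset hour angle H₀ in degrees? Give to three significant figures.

cos H₀ = −tan φ · tan δ = −tan(+16.5°) × tan(-28.200°) = 0.1588, so H₀ = 1.4113 rad = 80.86°.

H₀ = 80.9°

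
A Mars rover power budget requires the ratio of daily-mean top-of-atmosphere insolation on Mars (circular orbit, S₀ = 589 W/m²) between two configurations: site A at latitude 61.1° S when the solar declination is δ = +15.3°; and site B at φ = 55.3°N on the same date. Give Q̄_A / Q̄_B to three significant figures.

— Configuration A (φ=-61.1°):
cos H₀ = −tan(-61.1°) tan(+15.300°) = 0.4956, H₀ = 1.0523 rad.
Bracket: H₀ sin φ sin δ + cos φ cos δ sin H₀ = 1.0523×-0.87546×0.26387 + 0.48328×0.96456×0.86857 = -0.243089 + 0.404886 = 0.161797.
Q̄ = (S₀/π) × [bracket] = (589/π) × 0.161797 = 30.334 W/m².
— Configuration B (φ=+55.3°):
cos H₀ = −tan(+55.3°) tan(+15.300°) = -0.3951, H₀ = 1.9770 rad.
Bracket: H₀ sin φ sin δ + cos φ cos δ sin H₀ = 1.9770×0.82214×0.26387 + 0.56928×0.96456×0.91865 = 0.428887 + 0.504435 = 0.933322.
Q̄ = (S₀/π) × [bracket] = (589/π) × 0.933322 = 174.98 W/m².
Ratio Q̄_A / Q̄_B = 30.334 / 174.98 = 0.1734.

Q̄_A / Q̄_B ≈ 0.173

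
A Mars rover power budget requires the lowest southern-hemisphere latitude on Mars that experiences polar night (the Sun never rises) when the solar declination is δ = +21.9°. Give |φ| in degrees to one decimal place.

|φ| = 68.1°

Polar night requires cos H₀ = −tan φ tan δ ≥ 1, i.e. tan φ tan δ ≤ −1.
The boundary is |tan φ| · |tan δ| = 1, so |φ| = 90° − |δ| = 90° − 21.9° = 68.1° in the southern hemisphere.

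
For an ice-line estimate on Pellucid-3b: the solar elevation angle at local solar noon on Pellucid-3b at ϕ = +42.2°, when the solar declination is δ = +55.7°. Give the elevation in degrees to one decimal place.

76.5°

At local noon the hour angle is zero, so the zenith angle equals |ϕ − δ| = |+42.2° − (+55.700°)| = 13.500°.
Elevation = 90° − 13.500° = 76.5°.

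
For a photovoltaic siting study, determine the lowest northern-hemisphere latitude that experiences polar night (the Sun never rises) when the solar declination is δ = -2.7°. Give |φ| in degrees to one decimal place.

|φ| = 87.3°

Polar night requires cos H₀ = −tan φ tan δ ≥ 1, i.e. tan φ tan δ ≤ −1.
The boundary is |tan φ| · |tan δ| = 1, so |φ| = 90° − |δ| = 90° − 2.7° = 87.3° in the northern hemisphere.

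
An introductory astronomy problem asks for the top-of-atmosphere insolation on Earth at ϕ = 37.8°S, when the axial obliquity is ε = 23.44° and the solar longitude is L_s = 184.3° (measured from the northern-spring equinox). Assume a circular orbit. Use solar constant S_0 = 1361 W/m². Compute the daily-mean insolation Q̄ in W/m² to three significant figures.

Q̄ ≈ 355 W/m²

Solar declination: sin δ = sin ε · sin L_s = sin 23.44° × sin 184.3° = -0.02983, so δ = -1.709°.
cos h₀ = −tan(-37.8°) tan(-1.709°) = -0.0231, h₀ = 1.5939 rad.
Bracket: h₀ sin ϕ sin δ + cos ϕ cos δ sin h₀ = 1.5939×-0.61291×-0.02983 + 0.79016×0.99956×0.99973 = 0.029141 + 0.789599 = 0.818740.
Q̄ = (S_0/π) × [bracket] = (1361/π) × 0.818740 = 354.7 W/m².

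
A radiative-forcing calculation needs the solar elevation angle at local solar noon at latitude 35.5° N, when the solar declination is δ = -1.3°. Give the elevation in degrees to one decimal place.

53.2°

At local noon the hour angle is zero, so the zenith angle equals |ϕ − δ| = |+35.5° − (-1.300°)| = 36.800°.
Elevation = 90° − 36.800° = 53.2°.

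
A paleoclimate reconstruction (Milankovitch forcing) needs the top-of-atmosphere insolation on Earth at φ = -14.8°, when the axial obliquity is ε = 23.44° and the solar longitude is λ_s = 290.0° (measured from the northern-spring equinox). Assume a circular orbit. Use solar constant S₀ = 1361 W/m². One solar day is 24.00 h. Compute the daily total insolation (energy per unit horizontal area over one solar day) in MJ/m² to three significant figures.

39.4 MJ/m²

Solar declination: sin δ = sin ε · sin λ_s = sin 23.44° × sin 290.0° = -0.37380, so δ = -21.950°.
cos H₀ = −tan(-14.8°) tan(-21.950°) = -0.1065, H₀ = 1.6775 rad.
Bracket: H₀ sin φ sin δ + cos φ cos δ sin H₀ = 1.6775×-0.25545×-0.37380 + 0.96682×0.92751×0.99431 = 0.160180 + 0.891633 = 1.051813.
Q̄ = (S₀/π) × [bracket] = (1361/π) × 1.051813 = 455.67 W/m².
Daily total = Q̄ × 24.00 h × 3600 s/h = 455.67 × 24.00 × 3600 / 10⁶ = 39.37 MJ/m².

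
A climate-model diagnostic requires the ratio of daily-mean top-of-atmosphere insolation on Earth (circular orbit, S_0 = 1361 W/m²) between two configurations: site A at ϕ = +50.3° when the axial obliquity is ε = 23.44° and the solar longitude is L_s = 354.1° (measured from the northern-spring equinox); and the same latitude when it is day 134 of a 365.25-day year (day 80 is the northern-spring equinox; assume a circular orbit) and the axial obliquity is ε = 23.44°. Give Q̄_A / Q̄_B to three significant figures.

Q̄_A / Q̄_B ≈ 0.566

— Configuration A (ϕ=+50.3°):
Solar declination: sin δ = sin ε · sin L_s = sin 23.44° × sin 354.1° = -0.04089, so δ = -2.343°.
cos h₀ = −tan(+50.3°) tan(-2.343°) = 0.0493, h₀ = 1.5215 rad.
Bracket: h₀ sin ϕ sin δ + cos ϕ cos δ sin h₀ = 1.5215×0.76940×-0.04089 + 0.63877×0.99916×0.99878 = -0.047868 + 0.637455 = 0.589587.
Q̄ = (S_0/π) × [bracket] = (1361/π) × 0.589587 = 255.42 W/m².
— Configuration B (ϕ=+50.3°):
Solar longitude: L_s = 360° × (134 − 80)/365.25 = 53.224°.
sin δ = sin 23.44° × sin 53.224° = 0.31862, so δ = +18.580°.
cos h₀ = −tan(+50.3°) tan(+18.580°) = -0.4049, h₀ = 1.9876 rad.
Bracket: h₀ sin ϕ sin δ + cos ϕ cos δ sin h₀ = 1.9876×0.76940×0.31862 + 0.63877×0.94788×0.91437 = 0.487253 + 0.553630 = 1.040883.
Q̄ = (S_0/π) × [bracket] = (1361/π) × 1.040883 = 450.93 W/m².
Ratio Q̄_A / Q̄_B = 255.42 / 450.93 = 0.5664.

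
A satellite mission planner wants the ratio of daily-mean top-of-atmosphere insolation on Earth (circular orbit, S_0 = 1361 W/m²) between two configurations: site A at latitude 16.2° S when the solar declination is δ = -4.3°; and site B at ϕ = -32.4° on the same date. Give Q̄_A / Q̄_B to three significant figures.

— Configuration A (ϕ=-16.2°):
cos h₀ = −tan(-16.2°) tan(-4.300°) = -0.0218, h₀ = 1.5926 rad.
Bracket: h₀ sin ϕ sin δ + cos ϕ cos δ sin h₀ = 1.5926×-0.27899×-0.07498 + 0.96029×0.99719×0.99976 = 0.033315 + 0.957362 = 0.990677.
Q̄ = (S_0/π) × [bracket] = (1361/π) × 0.990677 = 429.18 W/m².
— Configuration B (ϕ=-32.4°):
cos h₀ = −tan(-32.4°) tan(-4.300°) = -0.0477, h₀ = 1.6185 rad.
Bracket: h₀ sin ϕ sin δ + cos ϕ cos δ sin h₀ = 1.6185×-0.53583×-0.07498 + 0.84433×0.99719×0.99886 = 0.065026 + 0.840998 = 0.906024.
Q̄ = (S_0/π) × [bracket] = (1361/π) × 0.906024 = 392.51 W/m².
Ratio Q̄_A / Q̄_B = 429.18 / 392.51 = 1.093.

Q̄_A / Q̄_B ≈ 1.09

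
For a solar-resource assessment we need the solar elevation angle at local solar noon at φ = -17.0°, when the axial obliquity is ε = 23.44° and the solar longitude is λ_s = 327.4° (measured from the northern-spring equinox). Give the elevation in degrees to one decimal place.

85.4°

Solar declination: sin δ = sin ε · sin λ_s = sin 23.44° × sin 327.4° = -0.21432, so δ = -12.375°.
At local noon the hour angle is zero, so the zenith angle equals |φ − δ| = |-17.0° − (-12.375°)| = 4.625°.
Elevation = 90° − 4.625° = 85.4°.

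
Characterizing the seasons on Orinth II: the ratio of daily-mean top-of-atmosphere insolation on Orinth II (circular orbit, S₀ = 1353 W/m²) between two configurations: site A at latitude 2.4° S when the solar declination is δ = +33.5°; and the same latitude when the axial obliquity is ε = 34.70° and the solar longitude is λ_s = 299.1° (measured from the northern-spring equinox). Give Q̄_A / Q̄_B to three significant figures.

— Configuration A (φ=-2.4°):
cos H₀ = −tan(-2.4°) tan(+33.500°) = 0.0277, H₀ = 1.5431 rad.
Bracket: H₀ sin φ sin δ + cos φ cos δ sin H₀ = 1.5431×-0.04188×0.55194 + 0.99912×0.83389×0.99962 = -0.035669 + 0.832840 = 0.797171.
Q̄ = (S₀/π) × [bracket] = (1353/π) × 0.797171 = 343.32 W/m².
— Configuration B (φ=-2.4°):
Solar declination: sin δ = sin ε · sin λ_s = sin 34.70° × sin 299.1° = -0.49742, so δ = -29.829°.
cos H₀ = −tan(-2.4°) tan(-29.829°) = -0.0240, H₀ = 1.5948 rad.
Bracket: H₀ sin φ sin δ + cos φ cos δ sin H₀ = 1.5948×-0.04188×-0.49742 + 0.99912×0.86751×0.99971 = 0.033223 + 0.866495 = 0.899718.
Q̄ = (S₀/π) × [bracket] = (1353/π) × 0.899718 = 387.48 W/m².
Ratio Q̄_A / Q̄_B = 343.32 / 387.48 = 0.8860.

Q̄_A / Q̄_B ≈ 0.886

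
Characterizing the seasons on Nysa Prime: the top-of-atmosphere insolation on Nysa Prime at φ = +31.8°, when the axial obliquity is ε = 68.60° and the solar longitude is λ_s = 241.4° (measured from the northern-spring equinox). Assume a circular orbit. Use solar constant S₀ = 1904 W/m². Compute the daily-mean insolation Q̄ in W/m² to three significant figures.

Solar declination: sin δ = sin ε · sin λ_s = sin 68.60° × sin 241.4° = -0.81745, so δ = -54.830°.
cos H₀ = −tan(+31.8°) tan(-54.830°) = 0.8799, H₀ = 0.4951 rad.
Bracket: H₀ sin φ sin δ + cos φ cos δ sin H₀ = 0.4951×0.52696×-0.81745 + 0.84989×0.57600×0.47509 = -0.213271 + 0.232574 = 0.019303.
Q̄ = (S₀/π) × [bracket] = (1904/π) × 0.019303 = 11.70 W/m².

Q̄ ≈ 11.7 W/m²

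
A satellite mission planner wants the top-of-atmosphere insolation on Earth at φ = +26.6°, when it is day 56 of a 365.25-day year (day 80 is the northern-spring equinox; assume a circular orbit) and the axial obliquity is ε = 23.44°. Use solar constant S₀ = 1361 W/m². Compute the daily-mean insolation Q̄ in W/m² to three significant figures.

Q̄ ≈ 335 W/m²

Solar longitude: λ_s = 360° × (56 − 80)/365.25 = -23.655°, i.e. -23.655° + 360° = 336.345°.
sin δ = sin 23.44° × sin 336.345° = -0.15960, so δ = -9.184°.
cos H₀ = −tan(+26.6°) tan(-9.184°) = 0.0810, H₀ = 1.4897 rad.
Bracket: H₀ sin φ sin δ + cos φ cos δ sin H₀ = 1.4897×0.44776×-0.15960 + 0.89415×0.98718×0.99672 = -0.106458 + 0.879792 = 0.773334.
Q̄ = (S₀/π) × [bracket] = (1361/π) × 0.773334 = 335.0 W/m².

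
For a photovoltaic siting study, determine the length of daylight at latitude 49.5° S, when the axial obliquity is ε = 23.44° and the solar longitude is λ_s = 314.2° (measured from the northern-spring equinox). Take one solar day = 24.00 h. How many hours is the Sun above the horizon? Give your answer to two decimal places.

14.72 h

Solar declination: sin δ = sin ε · sin λ_s = sin 23.44° × sin 314.2° = -0.28518, so δ = -16.570°.
cos H₀ = −tan φ · tan δ = −tan(-49.5°) × tan(-16.570°) = -0.3484, so H₀ = 1.9266 rad = 110.39°.
Daylight = 2H₀/(2π) × 24.00 h = (1.9266/π) × 24.00 = 14.72 h.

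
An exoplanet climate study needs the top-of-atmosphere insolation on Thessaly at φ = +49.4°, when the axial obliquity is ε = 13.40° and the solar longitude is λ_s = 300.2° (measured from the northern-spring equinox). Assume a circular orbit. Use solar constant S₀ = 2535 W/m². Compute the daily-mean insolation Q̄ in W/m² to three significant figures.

Solar declination: sin δ = sin ε · sin λ_s = sin 13.40° × sin 300.2° = -0.20029, so δ = -11.554°.
cos H₀ = −tan(+49.4°) tan(-11.554°) = 0.2385, H₀ = 1.3300 rad.
Bracket: H₀ sin φ sin δ + cos φ cos δ sin H₀ = 1.3300×0.75927×-0.20029 + 0.65077×0.97974×0.97114 = -0.202259 + 0.619185 = 0.416926.
Q̄ = (S₀/π) × [bracket] = (2535/π) × 0.416926 = 336.4 W/m².

Q̄ ≈ 336 W/m²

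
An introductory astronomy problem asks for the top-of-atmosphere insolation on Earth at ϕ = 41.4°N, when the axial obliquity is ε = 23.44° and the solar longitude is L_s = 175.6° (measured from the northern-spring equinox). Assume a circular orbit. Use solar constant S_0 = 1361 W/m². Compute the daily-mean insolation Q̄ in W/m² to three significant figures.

Solar declination: sin δ = sin ε · sin L_s = sin 23.44° × sin 175.6° = 0.03052, so δ = +1.749°.
cos h₀ = −tan(+41.4°) tan(+1.749°) = -0.0269, h₀ = 1.5977 rad.
Bracket: h₀ sin ϕ sin δ + cos ϕ cos δ sin h₀ = 1.5977×0.66131×0.03052 + 0.75011×0.99953×0.99964 = 0.032247 + 0.749488 = 0.781735.
Q̄ = (S_0/π) × [bracket] = (1361/π) × 0.781735 = 338.7 W/m².

Q̄ ≈ 339 W/m²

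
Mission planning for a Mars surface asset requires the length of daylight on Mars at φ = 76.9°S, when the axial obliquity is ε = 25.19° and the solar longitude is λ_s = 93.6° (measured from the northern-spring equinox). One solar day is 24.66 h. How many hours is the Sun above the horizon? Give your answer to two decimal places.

0.00 h

Solar declination: sin δ = sin ε · sin λ_s = sin 25.19° × sin 93.6° = 0.42478, so δ = +25.137°.
cos H₀ = −tan φ · tan δ = 2.0163 ≥ 1, so the Sun never rises (polar night) and H₀ = 0.
Daylight = 2H₀/(2π) × 24.66 h = (0.0000/π) × 24.66 = 0.00 h.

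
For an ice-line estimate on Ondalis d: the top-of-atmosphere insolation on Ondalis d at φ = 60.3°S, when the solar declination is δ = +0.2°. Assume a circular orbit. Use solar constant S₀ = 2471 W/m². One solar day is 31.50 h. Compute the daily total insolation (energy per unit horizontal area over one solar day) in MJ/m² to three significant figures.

cos H₀ = −tan(-60.3°) tan(+0.200°) = 0.0061, H₀ = 1.5647 rad.
Bracket: H₀ sin φ sin δ + cos φ cos δ sin H₀ = 1.5647×-0.86863×0.00349 + 0.49546×0.99999×0.99998 = -0.004743 + 0.495445 = 0.490702.
Q̄ = (S₀/π) × [bracket] = (2471/π) × 0.490702 = 385.96 W/m².
Daily total = Q̄ × 31.50 h × 3600 s/h = 385.96 × 31.50 × 3600 / 10⁶ = 43.77 MJ/m².

43.8 MJ/m²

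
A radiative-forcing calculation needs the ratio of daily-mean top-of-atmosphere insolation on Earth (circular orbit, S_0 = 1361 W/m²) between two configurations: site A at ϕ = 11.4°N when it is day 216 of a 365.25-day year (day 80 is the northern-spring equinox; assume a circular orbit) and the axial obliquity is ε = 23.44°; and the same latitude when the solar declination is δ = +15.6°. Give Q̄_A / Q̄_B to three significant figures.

— Configuration A (ϕ=+11.4°):
Solar longitude: L_s = 360° × (216 − 80)/365.25 = 134.045°.
sin δ = sin 23.44° × sin 134.045° = 0.28593, so δ = +16.614°.
cos h₀ = −tan(+11.4°) tan(+16.614°) = -0.0602, h₀ = 1.6310 rad.
Bracket: h₀ sin ϕ sin δ + cos ϕ cos δ sin h₀ = 1.6310×0.19766×0.28593 + 0.98027×0.95825×0.99819 = 0.092179 + 0.937644 = 1.029823.
Q̄ = (S_0/π) × [bracket] = (1361/π) × 1.029823 = 446.14 W/m².
— Configuration B (ϕ=+11.4°):
cos h₀ = −tan(+11.4°) tan(+15.600°) = -0.0563, h₀ = 1.6271 rad.
Bracket: h₀ sin ϕ sin δ + cos ϕ cos δ sin h₀ = 1.6271×0.19766×0.26892 + 0.98027×0.96316×0.99841 = 0.086488 + 0.942656 = 1.029144.
Q̄ = (S_0/π) × [bracket] = (1361/π) × 1.029144 = 445.85 W/m².
Ratio Q̄_A / Q̄_B = 446.14 / 445.85 = 1.001.

Q̄_A / Q̄_B ≈ 1.00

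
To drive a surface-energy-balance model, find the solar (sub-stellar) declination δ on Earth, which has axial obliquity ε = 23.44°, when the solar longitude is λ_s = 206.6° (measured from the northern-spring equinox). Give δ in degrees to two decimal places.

sin δ = sin ε · sin λ_s = sin 23.44° × sin 206.6° = -0.178113.
δ = arcsin(-0.178113) = -10.26°.

δ = -10.26°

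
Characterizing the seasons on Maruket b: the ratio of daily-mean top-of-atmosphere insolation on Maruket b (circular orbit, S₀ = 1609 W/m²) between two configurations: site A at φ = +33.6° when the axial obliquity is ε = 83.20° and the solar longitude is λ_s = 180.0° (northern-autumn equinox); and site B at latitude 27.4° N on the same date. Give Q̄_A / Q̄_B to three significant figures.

Q̄_A / Q̄_B ≈ 0.938

— Configuration A (φ=+33.6°):
Solar declination: sin δ = sin ε · sin λ_s = sin 83.20° × sin 180.0° = 0.00000, so δ = +0.000°.
cos H₀ = −tan(+33.6°) tan(+0.000°) = -0.0000, H₀ = 1.5708 rad.
Bracket: H₀ sin φ sin δ + cos φ cos δ sin H₀ = 1.5708×0.55339×0.00000 + 0.83292×1.00000×1.00000 = 0.000000 + 0.832920 = 0.832920.
Q̄ = (S₀/π) × [bracket] = (1609/π) × 0.832920 = 426.59 W/m².
— Configuration B (φ=+27.4°):
cos H₀ = −tan(+27.4°) tan(+0.000°) = -0.0000, H₀ = 1.5708 rad.
Bracket: H₀ sin φ sin δ + cos φ cos δ sin H₀ = 1.5708×0.46020×0.00000 + 0.88782×1.00000×1.00000 = 0.000000 + 0.887820 = 0.887820.
Q̄ = (S₀/π) × [bracket] = (1609/π) × 0.887820 = 454.71 W/m².
Ratio Q̄_A / Q̄_B = 426.59 / 454.71 = 0.9382.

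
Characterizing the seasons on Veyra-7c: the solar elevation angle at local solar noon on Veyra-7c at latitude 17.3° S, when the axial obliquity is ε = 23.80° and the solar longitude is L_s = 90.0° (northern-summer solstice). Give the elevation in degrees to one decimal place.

Solar declination: sin δ = sin ε · sin L_s = sin 23.80° × sin 90.0° = 0.40355, so δ = +23.800°.
At local noon the hour angle is zero, so the zenith angle equals |ϕ − δ| = |-17.3° − (+23.800°)| = 41.100°.
Elevation = 90° − 41.100° = 48.9°.

48.9°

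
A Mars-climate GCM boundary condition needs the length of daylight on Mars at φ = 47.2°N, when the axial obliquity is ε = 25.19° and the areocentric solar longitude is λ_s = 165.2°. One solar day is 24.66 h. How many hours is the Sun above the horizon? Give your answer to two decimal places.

13.26 h

sin δ = sin 25.19° × sin 165.2° = 0.10872, so δ = +6.242°.
cos H₀ = −tan φ · tan δ = −tan(+47.2°) × tan(+6.242°) = -0.1181, so H₀ = 1.6892 rad = 96.78°.
Daylight = 2H₀/(2π) × 24.66 h = (1.6892/π) × 24.66 = 13.26 h.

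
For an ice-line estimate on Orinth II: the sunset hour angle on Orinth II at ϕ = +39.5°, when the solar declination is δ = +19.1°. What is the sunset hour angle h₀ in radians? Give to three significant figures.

cos h₀ = −tan ϕ · tan δ = −tan(+39.5°) × tan(+19.100°) = -0.2855, so h₀ = 1.8603 rad = 106.59°.

h₀ = 1.86 rad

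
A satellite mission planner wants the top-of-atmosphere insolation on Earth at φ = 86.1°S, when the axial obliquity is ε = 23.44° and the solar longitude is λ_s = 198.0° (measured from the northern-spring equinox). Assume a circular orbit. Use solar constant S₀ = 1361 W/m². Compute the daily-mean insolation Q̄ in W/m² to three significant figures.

Q̄ ≈ 167 W/m²

Solar declination: sin δ = sin ε · sin λ_s = sin 23.44° × sin 198.0° = -0.12292, so δ = -7.061°.
cos H₀ = −tan(-86.1°) tan(-7.061°) = -1.8169 ≤ −1 ⇒ polar day, H₀ = π.
Bracket: H₀ sin φ sin δ + cos φ cos δ sin H₀ = 3.1416×-0.99768×-0.12292 + 0.06802×0.99242×0.00000 = 0.385270 + 0.000000 = 0.385270.
Q̄ = (S₀/π) × [bracket] = (1361/π) × 0.385270 = 166.9 W/m².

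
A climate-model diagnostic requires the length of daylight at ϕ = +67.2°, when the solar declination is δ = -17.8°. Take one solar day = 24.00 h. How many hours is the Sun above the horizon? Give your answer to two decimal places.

5.36 h

cos h₀ = −tan ϕ · tan δ = −tan(+67.2°) × tan(-17.800°) = 0.7638, so h₀ = 0.7016 rad = 40.20°.
Daylight = 2h₀/(2π) × 24.00 h = (0.7016/π) × 24.00 = 5.36 h.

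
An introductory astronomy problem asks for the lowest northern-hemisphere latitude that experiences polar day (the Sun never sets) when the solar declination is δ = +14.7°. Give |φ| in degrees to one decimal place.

|φ| = 75.3°

Polar day requires cos H₀ = −tan φ tan δ ≤ −1, i.e. tan φ tan δ ≥ 1.
The boundary is |tan φ| · |tan δ| = 1, so |φ| = 90° − |δ| = 90° − 14.7° = 75.3° in the northern hemisphere.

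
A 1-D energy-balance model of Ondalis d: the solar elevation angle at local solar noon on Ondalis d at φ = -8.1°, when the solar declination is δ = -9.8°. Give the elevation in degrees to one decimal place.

At local noon the hour angle is zero, so the zenith angle equals |φ − δ| = |-8.1° − (-9.800°)| = 1.700°.
Elevation = 90° − 1.700° = 88.3°.

88.3°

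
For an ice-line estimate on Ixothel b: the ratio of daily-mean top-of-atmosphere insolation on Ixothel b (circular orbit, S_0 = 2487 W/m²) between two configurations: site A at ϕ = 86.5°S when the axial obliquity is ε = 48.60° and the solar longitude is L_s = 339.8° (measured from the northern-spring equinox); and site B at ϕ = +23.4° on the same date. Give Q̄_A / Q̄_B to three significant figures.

Q̄_A / Q̄_B ≈ 1.11

— Configuration A (ϕ=-86.5°):
Solar declination: sin δ = sin ε · sin L_s = sin 48.60° × sin 339.8° = -0.25901, so δ = -15.011°.
cos h₀ = −tan(-86.5°) tan(-15.011°) = -4.3844 ≤ −1 ⇒ polar day, h₀ = π.
Bracket: h₀ sin ϕ sin δ + cos ϕ cos δ sin h₀ = 3.1416×-0.99813×-0.25901 + 0.06105×0.96587×0.00000 = 0.812184 + 0.000000 = 0.812184.
Q̄ = (S_0/π) × [bracket] = (2487/π) × 0.812184 = 642.95 W/m².
— Configuration B (ϕ=+23.4°):
cos h₀ = −tan(+23.4°) tan(-15.011°) = 0.1160, h₀ = 1.4545 rad.
Bracket: h₀ sin ϕ sin δ + cos ϕ cos δ sin h₀ = 1.4545×0.39715×-0.25901 + 0.91775×0.96587×0.99324 = -0.149618 + 0.880435 = 0.730817.
Q̄ = (S_0/π) × [bracket] = (2487/π) × 0.730817 = 578.54 W/m².
Ratio Q̄_A / Q̄_B = 642.95 / 578.54 = 1.111.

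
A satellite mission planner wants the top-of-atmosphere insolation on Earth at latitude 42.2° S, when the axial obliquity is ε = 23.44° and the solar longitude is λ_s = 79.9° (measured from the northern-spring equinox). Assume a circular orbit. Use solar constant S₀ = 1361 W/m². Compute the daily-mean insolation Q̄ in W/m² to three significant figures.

Solar declination: sin δ = sin ε · sin λ_s = sin 23.44° × sin 79.9° = 0.39162, so δ = +23.056°.
cos H₀ = −tan(-42.2°) tan(+23.056°) = 0.3859, H₀ = 1.1746 rad.
Bracket: H₀ sin φ sin δ + cos φ cos δ sin H₀ = 1.1746×-0.67172×0.39162 + 0.74080×0.92013×0.92253 = -0.308989 + 0.628826 = 0.319837.
Q̄ = (S₀/π) × [bracket] = (1361/π) × 0.319837 = 138.6 W/m².

Q̄ ≈ 139 W/m²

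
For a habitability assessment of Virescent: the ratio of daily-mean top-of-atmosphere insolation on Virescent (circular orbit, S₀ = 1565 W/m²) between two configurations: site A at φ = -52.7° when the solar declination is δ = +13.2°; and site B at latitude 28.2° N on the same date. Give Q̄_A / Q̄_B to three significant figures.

— Configuration A (φ=-52.7°):
cos H₀ = −tan(-52.7°) tan(+13.200°) = 0.3079, H₀ = 1.2578 rad.
Bracket: H₀ sin φ sin δ + cos φ cos δ sin H₀ = 1.2578×-0.79547×0.22835 + 0.60599×0.97358×0.95142 = -0.228474 + 0.561319 = 0.332845.
Q̄ = (S₀/π) × [bracket] = (1565/π) × 0.332845 = 165.81 W/m².
— Configuration B (φ=+28.2°):
cos H₀ = −tan(+28.2°) tan(+13.200°) = -0.1258, H₀ = 1.6969 rad.
Bracket: H₀ sin φ sin δ + cos φ cos δ sin H₀ = 1.6969×0.47255×0.22835 + 0.88130×0.97358×0.99206 = 0.183107 + 0.851203 = 1.034310.
Q̄ = (S₀/π) × [bracket] = (1565/π) × 1.034310 = 515.25 W/m².
Ratio Q̄_A / Q̄_B = 165.81 / 515.25 = 0.3218.

Q̄_A / Q̄_B ≈ 0.322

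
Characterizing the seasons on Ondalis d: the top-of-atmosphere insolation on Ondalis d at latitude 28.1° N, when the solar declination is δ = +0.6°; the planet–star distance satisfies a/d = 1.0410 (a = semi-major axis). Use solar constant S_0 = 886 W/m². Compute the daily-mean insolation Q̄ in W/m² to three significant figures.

cos h₀ = −tan(+28.1°) tan(+0.600°) = -0.0056, h₀ = 1.5764 rad.
Bracket: h₀ sin ϕ sin δ + cos ϕ cos δ sin h₀ = 1.5764×0.47101×0.01047 + 0.88213×0.99995×0.99998 = 0.007774 + 0.882068 = 0.889842.
Inverse-square distance factor (a/d)² = 1.0410² = 1.083681.
Q̄ = (S_0/π) × 1.083681 × [bracket] = (886/π) × 1.083681 × 0.889842 = 272.0 W/m².

Q̄ ≈ 272 W/m²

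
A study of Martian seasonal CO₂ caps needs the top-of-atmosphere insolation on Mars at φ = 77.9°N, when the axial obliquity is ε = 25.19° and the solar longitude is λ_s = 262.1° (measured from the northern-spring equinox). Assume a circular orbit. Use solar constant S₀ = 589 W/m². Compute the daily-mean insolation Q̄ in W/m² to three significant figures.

Solar declination: sin δ = sin ε · sin λ_s = sin 25.19° × sin 262.1° = -0.42158, so δ = -24.935°.
cos H₀ = −tan(+77.9°) tan(-24.935°) = 2.1686 ≥ 1 ⇒ polar night, H₀ = 0 and Q̄ = 0.

Q̄ ≈ 0.00 W/m²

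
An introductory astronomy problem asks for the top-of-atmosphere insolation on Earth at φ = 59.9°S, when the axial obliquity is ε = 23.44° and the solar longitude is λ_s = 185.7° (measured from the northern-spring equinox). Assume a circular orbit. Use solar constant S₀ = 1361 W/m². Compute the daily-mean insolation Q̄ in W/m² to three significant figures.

Q̄ ≈ 241 W/m²

Solar declination: sin δ = sin ε · sin λ_s = sin 23.44° × sin 185.7° = -0.03951, so δ = -2.264°.
cos H₀ = −tan(-59.9°) tan(-2.264°) = -0.0682, H₀ = 1.6391 rad.
Bracket: H₀ sin φ sin δ + cos φ cos δ sin H₀ = 1.6391×-0.86515×-0.03951 + 0.50151×0.99922×0.99767 = 0.056028 + 0.499951 = 0.555979.
Q̄ = (S₀/π) × [bracket] = (1361/π) × 0.555979 = 240.9 W/m².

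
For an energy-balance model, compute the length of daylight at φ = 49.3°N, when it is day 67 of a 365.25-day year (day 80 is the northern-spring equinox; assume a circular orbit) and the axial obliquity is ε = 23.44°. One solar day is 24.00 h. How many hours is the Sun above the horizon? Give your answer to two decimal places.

11.21 h

Solar longitude: λ_s = 360° × (67 − 80)/365.25 = -12.813°, i.e. -12.813° + 360° = 347.187°.
sin δ = sin 23.44° × sin 347.187° = -0.08822, so δ = -5.061°.
cos H₀ = −tan φ · tan δ = −tan(+49.3°) × tan(-5.061°) = 0.1030, so H₀ = 1.4676 rad = 84.09°.
Daylight = 2H₀/(2π) × 24.00 h = (1.4676/π) × 24.00 = 11.21 h.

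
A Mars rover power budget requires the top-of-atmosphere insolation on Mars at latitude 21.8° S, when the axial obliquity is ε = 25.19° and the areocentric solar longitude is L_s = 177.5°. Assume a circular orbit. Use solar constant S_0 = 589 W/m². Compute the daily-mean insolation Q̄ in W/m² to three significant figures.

sin δ = sin 25.19° × sin 177.5° = 0.01857, so δ = +1.064°.
cos h₀ = −tan(-21.8°) tan(+1.064°) = 0.0074, h₀ = 1.5634 rad.
Bracket: h₀ sin ϕ sin δ + cos ϕ cos δ sin h₀ = 1.5634×-0.37137×0.01857 + 0.92849×0.99983×0.99997 = -0.010782 + 0.928304 = 0.917522.
Q̄ = (S_0/π) × [bracket] = (589/π) × 0.917522 = 172.0 W/m².

Q̄ ≈ 172 W/m²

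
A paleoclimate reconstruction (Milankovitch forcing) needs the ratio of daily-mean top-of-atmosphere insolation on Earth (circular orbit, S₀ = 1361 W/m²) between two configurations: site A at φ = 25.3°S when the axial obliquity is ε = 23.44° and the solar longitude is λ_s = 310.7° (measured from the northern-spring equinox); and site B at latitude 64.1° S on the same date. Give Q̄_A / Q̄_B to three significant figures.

Q̄_A / Q̄_B ≈ 1.15

— Configuration A (φ=-25.3°):
Solar declination: sin δ = sin ε · sin λ_s = sin 23.44° × sin 310.7° = -0.30158, so δ = -17.552°.
cos H₀ = −tan(-25.3°) tan(-17.552°) = -0.1495, H₀ = 1.7209 rad.
Bracket: H₀ sin φ sin δ + cos φ cos δ sin H₀ = 1.7209×-0.42736×-0.30158 + 0.90408×0.95344×0.98876 = 0.221795 + 0.852297 = 1.074092.
Q̄ = (S₀/π) × [bracket] = (1361/π) × 1.074092 = 465.32 W/m².
— Configuration B (φ=-64.1°):
cos H₀ = −tan(-64.1°) tan(-17.552°) = -0.6514, H₀ = 2.2802 rad.
Bracket: H₀ sin φ sin δ + cos φ cos δ sin H₀ = 2.2802×-0.89956×-0.30158 + 0.43680×0.95344×0.75873 = 0.618594 + 0.315983 = 0.934577.
Q̄ = (S₀/π) × [bracket] = (1361/π) × 0.934577 = 404.88 W/m².
Ratio Q̄_A / Q̄_B = 465.32 / 404.88 = 1.149.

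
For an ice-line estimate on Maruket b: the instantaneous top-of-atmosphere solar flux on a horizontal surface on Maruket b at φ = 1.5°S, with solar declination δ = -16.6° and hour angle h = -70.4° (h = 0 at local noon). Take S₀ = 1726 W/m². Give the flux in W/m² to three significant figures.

568 W/m²

cos θ_z = sin φ sin δ + cos φ cos δ cos h = 0.007478 + 0.321361 = 0.328839.
Flux = S₀ · cos θ_z = 1726 × 0.328839 = 567.6 W/m².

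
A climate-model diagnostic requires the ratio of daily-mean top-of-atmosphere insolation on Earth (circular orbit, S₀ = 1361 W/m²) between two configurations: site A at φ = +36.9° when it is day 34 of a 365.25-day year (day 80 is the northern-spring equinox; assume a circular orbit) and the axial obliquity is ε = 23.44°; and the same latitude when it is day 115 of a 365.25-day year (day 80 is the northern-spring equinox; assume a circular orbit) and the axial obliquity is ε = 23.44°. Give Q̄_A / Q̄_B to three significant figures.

— Configuration A (φ=+36.9°):
Solar longitude: λ_s = 360° × (34 − 80)/365.25 = -45.339°, i.e. -45.339° + 360° = 314.661°.
sin δ = sin 23.44° × sin 314.661° = -0.28294, so δ = -16.436°.
cos H₀ = −tan(+36.9°) tan(-16.436°) = 0.2215, H₀ = 1.3475 rad.
Bracket: H₀ sin φ sin δ + cos φ cos δ sin H₀ = 1.3475×0.60042×-0.28294 + 0.79968×0.95914×0.97516 = -0.228917 + 0.747953 = 0.519036.
Q̄ = (S₀/π) × [bracket] = (1361/π) × 0.519036 = 224.86 W/m².
— Configuration B (φ=+36.9°):
Solar longitude: λ_s = 360° × (115 − 80)/365.25 = 34.497°.
sin δ = sin 23.44° × sin 34.497° = 0.22529, so δ = +13.020°.
cos H₀ = −tan(+36.9°) tan(+13.020°) = -0.1736, H₀ = 1.7453 rad.
Bracket: H₀ sin φ sin δ + cos φ cos δ sin H₀ = 1.7453×0.60042×0.22529 + 0.79968×0.97429×0.98481 = 0.236084 + 0.767285 = 1.003369.
Q̄ = (S₀/π) × [bracket] = (1361/π) × 1.003369 = 434.68 W/m².
Ratio Q̄_A / Q̄_B = 224.86 / 434.68 = 0.5173.

Q̄_A / Q̄_B ≈ 0.517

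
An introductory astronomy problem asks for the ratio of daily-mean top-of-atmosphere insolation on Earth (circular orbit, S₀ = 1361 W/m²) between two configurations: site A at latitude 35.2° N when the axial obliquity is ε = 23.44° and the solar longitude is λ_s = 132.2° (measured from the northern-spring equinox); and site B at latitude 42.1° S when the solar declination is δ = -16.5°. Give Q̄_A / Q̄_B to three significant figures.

Q̄_A / Q̄_B ≈ 1.03

— Configuration A (φ=+35.2°):
Solar declination: sin δ = sin ε · sin λ_s = sin 23.44° × sin 132.2° = 0.29468, so δ = +17.139°.
cos H₀ = −tan(+35.2°) tan(+17.139°) = -0.2175, H₀ = 1.7901 rad.
Bracket: H₀ sin φ sin δ + cos φ cos δ sin H₀ = 1.7901×0.57643×0.29468 + 0.81714×0.95559×0.97605 = 0.304071 + 0.762149 = 1.066220.
Q̄ = (S₀/π) × [bracket] = (1361/π) × 1.066220 = 461.91 W/m².
— Configuration B (φ=-42.1°):
cos H₀ = −tan(-42.1°) tan(-16.500°) = -0.2676, H₀ = 1.8417 rad.
Bracket: H₀ sin φ sin δ + cos φ cos δ sin H₀ = 1.8417×-0.67043×-0.28402 + 0.74198×0.95882×0.96352 = 0.350688 + 0.685472 = 1.036160.
Q̄ = (S₀/π) × [bracket] = (1361/π) × 1.036160 = 448.88 W/m².
Ratio Q̄_A / Q̄_B = 461.91 / 448.88 = 1.029.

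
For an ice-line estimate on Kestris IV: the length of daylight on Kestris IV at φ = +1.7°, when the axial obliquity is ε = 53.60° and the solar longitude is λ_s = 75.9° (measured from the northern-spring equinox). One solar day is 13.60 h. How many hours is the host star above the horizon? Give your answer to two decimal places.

Solar declination: sin δ = sin ε · sin λ_s = sin 53.60° × sin 75.9° = 0.78064, so δ = +51.320°.
cos H₀ = −tan φ · tan δ = −tan(+1.7°) × tan(+51.320°) = -0.0371, so H₀ = 1.6079 rad = 92.12°.
Daylight = 2H₀/(2π) × 13.60 h = (1.6079/π) × 13.60 = 6.96 h.

6.96 h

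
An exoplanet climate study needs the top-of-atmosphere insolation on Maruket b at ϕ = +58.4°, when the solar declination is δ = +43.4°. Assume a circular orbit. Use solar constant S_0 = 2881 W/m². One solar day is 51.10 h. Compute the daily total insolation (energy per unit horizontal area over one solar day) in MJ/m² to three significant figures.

310 MJ/m²

cos h₀ = −tan(+58.4°) tan(+43.400°) = -1.5371 ≤ −1 ⇒ polar day, h₀ = π.
Bracket: h₀ sin ϕ sin δ + cos ϕ cos δ sin h₀ = 3.1416×0.85173×0.68709 + 0.52399×0.72657×0.00000 = 1.838512 + 0.000000 = 1.838512.
Q̄ = (S_0/π) × [bracket] = (2881/π) × 1.838512 = 1686.0 W/m².
Daily total = Q̄ × 51.10 h × 3600 s/h = 1686.0 × 51.10 × 3600 / 10⁶ = 310.2 MJ/m².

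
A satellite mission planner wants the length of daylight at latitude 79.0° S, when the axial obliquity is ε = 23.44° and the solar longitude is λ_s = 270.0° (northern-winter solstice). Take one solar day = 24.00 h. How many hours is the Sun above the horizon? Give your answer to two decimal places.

24.00 h

Solar declination: sin δ = sin ε · sin λ_s = sin 23.44° × sin 270.0° = -0.39779, so δ = -23.440°.
Sunrise equation: cos H₀ = −tan φ · tan δ = -2.2305 ≤ −1, so the Sun never sets (polar day) and H₀ = π.
Daylight = 2H₀/(2π) × 24.00 h = (3.1416/π) × 24.00 = 24.00 h.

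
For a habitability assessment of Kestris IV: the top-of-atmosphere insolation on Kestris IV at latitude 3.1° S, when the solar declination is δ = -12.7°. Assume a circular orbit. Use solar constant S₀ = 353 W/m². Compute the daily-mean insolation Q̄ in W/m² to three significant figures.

cos H₀ = −tan(-3.1°) tan(-12.700°) = -0.0122, H₀ = 1.5830 rad.
Bracket: H₀ sin φ sin δ + cos φ cos δ sin H₀ = 1.5830×-0.05408×-0.21985 + 0.99854×0.97553×0.99993 = 0.018821 + 0.974038 = 0.992859.
Q̄ = (S₀/π) × [bracket] = (353/π) × 0.992859 = 111.6 W/m².

Q̄ ≈ 112 W/m²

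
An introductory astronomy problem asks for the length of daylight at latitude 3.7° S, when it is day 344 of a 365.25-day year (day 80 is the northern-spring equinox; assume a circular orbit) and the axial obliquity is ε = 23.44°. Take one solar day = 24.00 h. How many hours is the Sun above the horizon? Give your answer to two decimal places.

12.21 h

Solar longitude: λ_s = 360° × (344 − 80)/365.25 = 260.205°.
sin δ = sin 23.44° × sin 260.205° = -0.39199, so δ = -23.078°.
cos H₀ = −tan φ · tan δ = −tan(-3.7°) × tan(-23.078°) = -0.0276, so H₀ = 1.5984 rad = 91.58°.
Daylight = 2H₀/(2π) × 24.00 h = (1.5984/π) × 24.00 = 12.21 h.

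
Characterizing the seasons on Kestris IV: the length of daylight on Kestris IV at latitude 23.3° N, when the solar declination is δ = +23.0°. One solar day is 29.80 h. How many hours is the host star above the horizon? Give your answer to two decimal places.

16.64 h

cos h₀ = −tan ϕ · tan δ = −tan(+23.3°) × tan(+23.000°) = -0.1828, so h₀ = 1.7546 rad = 100.53°.
Daylight = 2h₀/(2π) × 29.80 h = (1.7546/π) × 29.80 = 16.64 h.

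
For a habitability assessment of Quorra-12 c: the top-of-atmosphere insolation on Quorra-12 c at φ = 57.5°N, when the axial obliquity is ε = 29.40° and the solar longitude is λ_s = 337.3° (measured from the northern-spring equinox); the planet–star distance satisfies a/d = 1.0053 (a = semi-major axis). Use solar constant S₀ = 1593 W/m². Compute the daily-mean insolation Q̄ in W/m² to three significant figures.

Q̄ ≈ 154 W/m²

Solar declination: sin δ = sin ε · sin λ_s = sin 29.40° × sin 337.3° = -0.18944, so δ = -10.920°.
cos H₀ = −tan(+57.5°) tan(-10.920°) = 0.3028, H₀ = 1.2631 rad.
Bracket: H₀ sin φ sin δ + cos φ cos δ sin H₀ = 1.2631×0.84339×-0.18944 + 0.53730×0.98189×0.95304 = -0.201808 + 0.502795 = 0.300987.
Inverse-square distance factor (a/d)² = 1.0053² = 1.010628.
Q̄ = (S₀/π) × 1.010628 × [bracket] = (1593/π) × 1.010628 × 0.300987 = 154.2 W/m².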